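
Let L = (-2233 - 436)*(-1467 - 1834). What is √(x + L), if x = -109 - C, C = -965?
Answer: 15*√39161 ≈ 2968.4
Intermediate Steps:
x = 856 (x = -109 - 1*(-965) = -109 + 965 = 856)
L = 8810369 (L = -2669*(-3301) = 8810369)
√(x + L) = √(856 + 8810369) = √8811225 = 15*√39161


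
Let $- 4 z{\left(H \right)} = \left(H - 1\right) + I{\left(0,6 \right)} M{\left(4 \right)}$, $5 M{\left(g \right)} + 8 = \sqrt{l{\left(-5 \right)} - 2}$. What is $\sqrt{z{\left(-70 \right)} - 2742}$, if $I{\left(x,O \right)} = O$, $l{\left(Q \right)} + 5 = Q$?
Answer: $\frac{\sqrt{-272185 - 60 i \sqrt{3}}}{10} \approx 0.0099598 - 52.171 i$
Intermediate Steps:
$l{\left(Q \right)} = -5 + Q$
$M{\left(g \right)} = - \frac{8}{5} + \frac{2 i \sqrt{3}}{5}$ ($M{\left(g \right)} = - \frac{8}{5} + \frac{\sqrt{\left(-5 - 5\right) - 2}}{5} = - \frac{8}{5} + \frac{\sqrt{-10 - 2}}{5} = - \frac{8}{5} + \frac{\sqrt{-12}}{5} = - \frac{8}{5} + \frac{2 i \sqrt{3}}{5}$)
$z{\left(H \right)} = \frac{53}{20} - \frac{H}{4} - \frac{3 i \sqrt{3}}{5}$ ($z{\left(H \right)} = - \frac{\left(H - 1\right) + 6 \left(- \frac{8}{5} + \frac{2 i \sqrt{3}}{5}\right)}{4} = - \frac{\left(-1 + H\right) - \left(\frac{48}{5} - \frac{12 i \sqrt{3}}{5}\right)}{4} = - \frac{- \frac{53}{5} + H + \frac{12 i \sqrt{3}}{5}}{4} = \frac{53}{20} - \frac{H}{4} - \frac{3 i \sqrt{3}}{5}$)
$\sqrt{z{\left(-70 \right)} - 2742} = \sqrt{\left(\frac{53}{20} - - \frac{35}{2} - \frac{3 i \sqrt{3}}{5}\right) - 2742} = \sqrt{\left(\frac{53}{20} + \frac{35}{2} - \frac{3 i \sqrt{3}}{5}\right) - 2742} = \sqrt{\left(\frac{403}{20} - \frac{3 i \sqrt{3}}{5}\right) - 2742} = \sqrt{- \frac{54437}{20} - \frac{3 i \sqrt{3}}{5}}$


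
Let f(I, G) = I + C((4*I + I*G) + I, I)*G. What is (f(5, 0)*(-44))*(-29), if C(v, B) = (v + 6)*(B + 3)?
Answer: 6380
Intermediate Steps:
C(v, B) = (3 + B)*(6 + v) (C(v, B) = (6 + v)*(3 + B) = (3 + B)*(6 + v))
f(I, G) = I + G*(18 + 21*I + I*(5*I + G*I) + 3*G*I) (f(I, G) = I + (18 + 3*((4*I + I*G) + I) + 6*I + I*((4*I + I*G) + I))*G = I + (18 + 3*((4*I + G*I) + I) + 6*I + I*((4*I + G*I) + I))*G = I + (18 + 3*(5*I + G*I) + 6*I + I*(5*I + G*I))*G = I + (18 + (15*I + 3*G*I) + 6*I + I*(5*I + G*I))*G = I + (18 + 21*I + I*(5*I + G*I) + 3*G*I)*G = I + G*(18 + 21*I + I*(5*I + G*I) + 3*G*I))
(f(5, 0)*(-44))*(-29) = ((5 + 0*(18 + 6*5 + 5²*(5 + 0) + 3*5*(5 + 0)))*(-44))*(-29) = ((5 + 0*(18 + 30 + 25*5 + 3*5*5))*(-44))*(-29) = ((5 + 0*(18 + 30 + 125 + 75))*(-44))*(-29) = ((5 + 0*248)*(-44))*(-29) = ((5 + 0)*(-44))*(-29) = (5*(-44))*(-29) = -220*(-29) = 6380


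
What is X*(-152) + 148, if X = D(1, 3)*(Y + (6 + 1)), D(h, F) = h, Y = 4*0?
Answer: -916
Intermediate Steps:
Y = 0
X = 7 (X = 1*(0 + (6 + 1)) = 1*(0 + 7) = 1*7 = 7)
X*(-152) + 148 = 7*(-152) + 148 = -1064 + 148 = -916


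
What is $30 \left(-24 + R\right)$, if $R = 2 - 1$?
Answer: $-690$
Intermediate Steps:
$R = 1$
$30 \left(-24 + R\right) = 30 \left(-24 + 1\right) = 30 \left(-23\right) = -690$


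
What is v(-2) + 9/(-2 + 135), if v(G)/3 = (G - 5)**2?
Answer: 19560/133 ≈ 147.07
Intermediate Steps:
v(G) = 3*(-5 + G)**2 (v(G) = 3*(G - 5)**2 = 3*(-5 + G)**2)
v(-2) + 9/(-2 + 135) = 3*(-5 - 2)**2 + 9/(-2 + 135) = 3*(-7)**2 + 9/133 = 3*49 + (1/133)*9 = 147 + 9/133 = 19560/133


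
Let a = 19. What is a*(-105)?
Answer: -1995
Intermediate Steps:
a*(-105) = 19*(-105) = -1995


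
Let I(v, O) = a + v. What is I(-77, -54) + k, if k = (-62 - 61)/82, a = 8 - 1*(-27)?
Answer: -87/2 ≈ -43.500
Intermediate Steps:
a = 35 (a = 8 + 27 = 35)
I(v, O) = 35 + v
k = -3/2 (k = (1/82)*(-123) = -3/2 ≈ -1.5000)
I(-77, -54) + k = (35 - 77) - 3/2 = -42 - 3/2 = -87/2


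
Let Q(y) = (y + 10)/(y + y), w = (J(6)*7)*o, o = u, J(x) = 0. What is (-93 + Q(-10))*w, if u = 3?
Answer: 0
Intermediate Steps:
o = 3
w = 0 (w = (0*7)*3 = 0*3 = 0)
Q(y) = (10 + y)/(2*y) (Q(y) = (10 + y)/((2*y)) = (10 + y)*(1/(2*y)) = (10 + y)/(2*y))
(-93 + Q(-10))*w = (-93 + (½)*(10 - 10)/(-10))*0 = (-93 + (½)*(-⅒)*0)*0 = (-93 + 0)*0 = -93*0 = 0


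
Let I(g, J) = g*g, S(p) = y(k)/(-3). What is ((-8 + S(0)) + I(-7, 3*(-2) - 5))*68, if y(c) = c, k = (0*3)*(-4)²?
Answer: 2788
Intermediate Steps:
k = 0 (k = 0*16 = 0)
S(p) = 0 (S(p) = 0/(-3) = 0*(-⅓) = 0)
I(g, J) = g²
((-8 + S(0)) + I(-7, 3*(-2) - 5))*68 = ((-8 + 0) + (-7)²)*68 = (-8 + 49)*68 = 41*68 = 2788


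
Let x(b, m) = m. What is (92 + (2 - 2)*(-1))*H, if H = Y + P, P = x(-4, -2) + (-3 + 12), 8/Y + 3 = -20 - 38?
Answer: 38548/61 ≈ 631.93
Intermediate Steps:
Y = -8/61 (Y = 8/(-3 + (-20 - 38)) = 8/(-3 - 58) = 8/(-61) = 8*(-1/61) = -8/61 ≈ -0.13115)
P = 7 (P = -2 + (-3 + 12) = -2 + 9 = 7)
H = 419/61 (H = -8/61 + 7 = 419/61 ≈ 6.8689)
(92 + (2 - 2)*(-1))*H = (92 + (2 - 2)*(-1))*(419/61) = (92 + 0*(-1))*(419/61) = (92 + 0)*(419/61) = 92*(419/61) = 38548/61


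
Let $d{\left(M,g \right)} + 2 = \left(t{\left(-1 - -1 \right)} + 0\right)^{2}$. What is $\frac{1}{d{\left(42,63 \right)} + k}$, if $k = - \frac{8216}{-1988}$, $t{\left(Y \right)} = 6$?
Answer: $\frac{497}{18952} \approx 0.026224$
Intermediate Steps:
$k = \frac{2054}{497}$ ($k = \left(-8216\right) \left(- \frac{1}{1988}\right) = \frac{2054}{497} \approx 4.1328$)
$d{\left(M,g \right)} = 34$ ($d{\left(M,g \right)} = -2 + \left(6 + 0\right)^{2} = -2 + 6^{2} = -2 + 36 = 34$)
$\frac{1}{d{\left(42,63 \right)} + k} = \frac{1}{34 + \frac{2054}{497}} = \frac{1}{\frac{18952}{497}} = \frac{497}{18952}$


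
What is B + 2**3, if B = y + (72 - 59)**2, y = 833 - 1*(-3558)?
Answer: 4568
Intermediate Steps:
y = 4391 (y = 833 + 3558 = 4391)
B = 4560 (B = 4391 + (72 - 59)**2 = 4391 + 13**2 = 4391 + 169 = 4560)
B + 2**3 = 4560 + 2**3 = 4560 + 8 = 4568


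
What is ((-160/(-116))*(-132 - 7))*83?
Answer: -461480/29 ≈ -15913.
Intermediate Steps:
((-160/(-116))*(-132 - 7))*83 = (-160*(-1/116)*(-139))*83 = ((40/29)*(-139))*83 = -5560/29*83 = -461480/29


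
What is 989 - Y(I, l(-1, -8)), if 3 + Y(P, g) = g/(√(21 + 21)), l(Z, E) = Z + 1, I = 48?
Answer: 992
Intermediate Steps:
l(Z, E) = 1 + Z
Y(P, g) = -3 + g*√42/42 (Y(P, g) = -3 + g/(√(21 + 21)) = -3 + g/(√42) = -3 + g*(√42/42) = -3 + g*√42/42)
989 - Y(I, l(-1, -8)) = 989 - (-3 + (1 - 1)*√42/42) = 989 - (-3 + (1/42)*0*√42) = 989 - (-3 + 0) = 989 - 1*(-3) = 989 + 3 = 992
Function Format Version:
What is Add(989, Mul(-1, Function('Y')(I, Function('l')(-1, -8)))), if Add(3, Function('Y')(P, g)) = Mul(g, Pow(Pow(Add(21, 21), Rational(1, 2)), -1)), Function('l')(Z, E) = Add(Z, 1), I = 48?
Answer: 992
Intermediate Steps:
Function('l')(Z, E) = Add(1, Z)
Function('Y')(P, g) = Add(-3, Mul(Rational(1, 42), g, Pow(42, Rational(1, 2)))) (Function('Y')(P, g) = Add(-3, Mul(g, Pow(Pow(Add(21, 21), Rational(1, 2)), -1))) = Add(-3, Mul(g, Pow(Pow(42, Rational(1, 2)), -1))) = Add(-3, Mul(g, Mul(Rational(1, 42), Pow(42, Rational(1, 2))))) = Add(-3, Mul(Rational(1, 42), g, Pow(42, Rational(1, 2)))))
Add(989, Mul(-1, Function('Y')(I, Function('l')(-1, -8)))) = Add(989, Mul(-1, Add(-3, Mul(Rational(1, 42), Add(1, -1), Pow(42, Rational(1, 2)))))) = Add(989, Mul(-1, Add(-3, Mul(Rational(1, 42), 0, Pow(42, Rational(1, 2)))))) = Add(989, Mul(-1, Add(-3, 0))) = Add(989, Mul(-1, -3)) = Add(989, 3) = 992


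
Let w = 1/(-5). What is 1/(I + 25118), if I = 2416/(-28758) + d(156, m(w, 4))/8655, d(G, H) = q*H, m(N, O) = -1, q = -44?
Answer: 13827805/347325714594 ≈ 3.9812e-5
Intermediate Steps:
w = -⅕ ≈ -0.20000
d(G, H) = -44*H
I = -1091396/13827805 (I = 2416/(-28758) - 44*(-1)/8655 = 2416*(-1/28758) + 44*(1/8655) = -1208/14379 + 44/8655 = -1091396/13827805 ≈ -0.078928)
1/(I + 25118) = 1/(-1091396/13827805 + 25118) = 1/(347325714594/13827805) = 13827805/347325714594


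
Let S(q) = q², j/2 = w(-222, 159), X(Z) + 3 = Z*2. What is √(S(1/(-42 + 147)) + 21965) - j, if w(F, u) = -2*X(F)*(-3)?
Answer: 5364 + √242164126/105 ≈ 5512.2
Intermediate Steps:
X(Z) = -3 + 2*Z (X(Z) = -3 + Z*2 = -3 + 2*Z)
w(F, u) = -18 + 12*F (w(F, u) = -2*(-3 + 2*F)*(-3) = (6 - 4*F)*(-3) = -18 + 12*F)
j = -5364 (j = 2*(-18 + 12*(-222)) = 2*(-18 - 2664) = 2*(-2682) = -5364)
√(S(1/(-42 + 147)) + 21965) - j = √((1/(-42 + 147))² + 21965) - 1*(-5364) = √((1/105)² + 21965) + 5364 = √(1/11025 + 21965) + 5364 = √(242164126/11025) + 5364 = √242164126/105 + 5364 = 5364 + √242164126/105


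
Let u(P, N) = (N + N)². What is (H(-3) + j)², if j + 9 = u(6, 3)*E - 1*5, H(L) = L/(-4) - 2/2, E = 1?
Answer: 7569/16 ≈ 473.06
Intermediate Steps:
u(P, N) = 4*N² (u(P, N) = (2*N)² = 4*N²)
H(L) = -1 - L/4 (H(L) = L*(-¼) - 2*½ = -L/4 - 1 = -1 - L/4)
j = 22 (j = -9 + ((4*3²)*1 - 1*5) = -9 + ((4*9)*1 - 5) = -9 + (36*1 - 5) = -9 + (36 - 5) = -9 + 31 = 22)
(H(-3) + j)² = ((-1 - ¼*(-3)) + 22)² = ((-1 + ¾) + 22)² = (-¼ + 22)² = (87/4)² = 7569/16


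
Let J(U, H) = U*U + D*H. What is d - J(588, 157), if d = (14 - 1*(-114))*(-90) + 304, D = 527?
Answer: -439699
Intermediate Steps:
J(U, H) = U**2 + 527*H (J(U, H) = U*U + 527*H = U**2 + 527*H)
d = -11216 (d = (14 + 114)*(-90) + 304 = 128*(-90) + 304 = -11520 + 304 = -11216)
d - J(588, 157) = -11216 - (588**2 + 527*157) = -11216 - (345744 + 82739) = -11216 - 1*428483 = -11216 - 428483 = -439699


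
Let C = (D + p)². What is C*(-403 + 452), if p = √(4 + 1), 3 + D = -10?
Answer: 8526 - 1274*√5 ≈ 5677.3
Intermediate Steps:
D = -13 (D = -3 - 10 = -13)
p = √5 ≈ 2.2361
C = (-13 + √5)² ≈ 115.86
C*(-403 + 452) = (13 - √5)²*(-403 + 452) = (13 - √5)²*49 = 49*(13 - √5)²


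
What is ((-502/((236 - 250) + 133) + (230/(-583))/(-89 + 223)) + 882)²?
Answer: 16647559809161221161/21606311731081 ≈ 7.7050e+5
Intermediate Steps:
((-502/((236 - 250) + 133) + (230/(-583))/(-89 + 223)) + 882)² = ((-502/(-14 + 133) + (230*(-1/583))/134) + 882)² = ((-502/119 - 230/583*1/134) + 882)² = ((-502*1/119 - 115/39061) + 882)² = ((-502/119 - 115/39061) + 882)² = (-19622307/4648259 + 882)² = (4080142131/4648259)² = 16647559809161221161/21606311731081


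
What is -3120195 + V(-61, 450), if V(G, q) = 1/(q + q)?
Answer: -2808175499/900 ≈ -3.1202e+6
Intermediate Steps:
V(G, q) = 1/(2*q)
-3120195 + V(-61, 450) = -3120195 + (½)/450 = -3120195 + (½)*(1/450) = -3120195 + 1/900 = -2808175499/900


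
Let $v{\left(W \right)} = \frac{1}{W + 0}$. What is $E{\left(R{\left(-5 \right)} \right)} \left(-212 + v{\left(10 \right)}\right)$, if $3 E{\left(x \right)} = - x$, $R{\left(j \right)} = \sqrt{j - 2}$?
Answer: $\frac{2119 i \sqrt{7}}{30} \approx 186.88 i$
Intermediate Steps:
$R{\left(j \right)} = \sqrt{-2 + j}$
$v{\left(W \right)} = \frac{1}{W}$
$E{\left(x \right)} = - \frac{x}{3}$ ($E{\left(x \right)} = \frac{\left(-1\right) x}{3} = - \frac{x}{3}$)
$E{\left(R{\left(-5 \right)} \right)} \left(-212 + v{\left(10 \right)}\right) = - \frac{\sqrt{-2 - 5}}{3} \left(-212 + \frac{1}{10}\right) = - \frac{\sqrt{-7}}{3} \left(-212 + \frac{1}{10}\right) = - \frac{i \sqrt{7}}{3} \left(- \frac{2119}{10}\right) = \frac{2119 i \sqrt{7}}{30}$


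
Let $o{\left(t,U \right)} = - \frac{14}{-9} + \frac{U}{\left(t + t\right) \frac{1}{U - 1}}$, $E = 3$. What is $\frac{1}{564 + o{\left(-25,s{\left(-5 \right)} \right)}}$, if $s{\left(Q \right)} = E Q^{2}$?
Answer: $\frac{9}{4091} \approx 0.0022$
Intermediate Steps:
$s{\left(Q \right)} = 3 Q^{2}$
$o{\left(t,U \right)} = \frac{14}{9} + \frac{U \left(-1 + U\right)}{2 t}$ ($o{\left(t,U \right)} = \left(-14\right) \left(- \frac{1}{9}\right) + \frac{U}{2 t \frac{1}{-1 + U}} = \frac{14}{9} + \frac{U}{2 t \frac{1}{-1 + U}} = \frac{14}{9} + U \frac{-1 + U}{2 t} = \frac{14}{9} + \frac{U \left(-1 + U\right)}{2 t}$)
$\frac{1}{564 + o{\left(-25,s{\left(-5 \right)} \right)}} = \frac{1}{564 + \frac{- 9 \cdot 3 \left(-5\right)^{2} + 9 \left(3 \left(-5\right)^{2}\right)^{2} + 28 \left(-25\right)}{18 \left(-25\right)}} = \frac{1}{564 + \frac{1}{18} \left(- \frac{1}{25}\right) \left(- 9 \cdot 3 \cdot 25 + 9 \left(3 \cdot 25\right)^{2} - 700\right)} = \frac{1}{564 + \frac{1}{18} \left(- \frac{1}{25}\right) \left(\left(-9\right) 75 + 9 \cdot 75^{2} - 700\right)} = \frac{1}{564 + \frac{1}{18} \left(- \frac{1}{25}\right) \left(-675 + 9 \cdot 5625 - 700\right)} = \frac{1}{564 + \frac{1}{18} \left(- \frac{1}{25}\right) \left(-675 + 50625 - 700\right)} = \frac{1}{564 + \frac{1}{18} \left(- \frac{1}{25}\right) 49250} = \frac{1}{564 - \frac{985}{9}} = \frac{1}{\frac{4091}{9}} = \frac{9}{4091}$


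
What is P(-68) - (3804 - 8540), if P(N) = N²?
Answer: 9360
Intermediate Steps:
P(-68) - (3804 - 8540) = (-68)² - (3804 - 8540) = 4624 - 1*(-4736) = 4624 + 4736 = 9360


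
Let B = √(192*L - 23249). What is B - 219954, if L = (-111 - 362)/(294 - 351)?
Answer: -219954 + I*√7817721/19 ≈ -2.1995e+5 + 147.16*I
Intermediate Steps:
L = 473/57 (L = -473/(-57) = -473*(-1/57) = 473/57 ≈ 8.2982)
B = I*√7817721/19 (B = √(192*(473/57) - 23249) = √(30272/19 - 23249) = √(-411459/19) = I*√7817721/19 ≈ 147.16*I)
B - 219954 = I*√7817721/19 - 219954 = -219954 + I*√7817721/19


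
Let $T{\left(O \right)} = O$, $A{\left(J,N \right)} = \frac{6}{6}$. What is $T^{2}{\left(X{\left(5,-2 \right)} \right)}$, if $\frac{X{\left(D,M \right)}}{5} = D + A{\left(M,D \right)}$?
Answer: $900$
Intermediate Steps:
$A{\left(J,N \right)} = 1$ ($A{\left(J,N \right)} = 6 \cdot \frac{1}{6} = 1$)
$X{\left(D,M \right)} = 5 + 5 D$ ($X{\left(D,M \right)} = 5 \left(D + 1\right) = 5 \left(1 + D\right) = 5 + 5 D$)
$T^{2}{\left(X{\left(5,-2 \right)} \right)} = \left(5 + 5 \cdot 5\right)^{2} = \left(5 + 25\right)^{2} = 30^{2} = 900$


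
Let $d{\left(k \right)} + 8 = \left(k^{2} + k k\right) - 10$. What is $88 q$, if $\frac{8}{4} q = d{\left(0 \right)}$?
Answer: $-792$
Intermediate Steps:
$d{\left(k \right)} = -18 + 2 k^{2}$ ($d{\left(k \right)} = -8 - \left(10 - k^{2} - k k\right) = -8 + \left(\left(k^{2} + k^{2}\right) - 10\right) = -8 + \left(2 k^{2} - 10\right) = -8 + \left(-10 + 2 k^{2}\right) = -18 + 2 k^{2}$)
$q = -9$ ($q = \frac{-18 + 2 \cdot 0^{2}}{2} = \frac{-18 + 2 \cdot 0}{2} = \frac{-18 + 0}{2} = \frac{1}{2} \left(-18\right) = -9$)
$88 q = 88 \left(-9\right) = -792$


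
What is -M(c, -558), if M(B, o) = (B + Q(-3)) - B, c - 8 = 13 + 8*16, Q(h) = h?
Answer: 3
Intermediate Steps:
c = 149 (c = 8 + (13 + 8*16) = 8 + (13 + 128) = 8 + 141 = 149)
M(B, o) = -3 (M(B, o) = (B - 3) - B = (-3 + B) - B = -3)
-M(c, -558) = -1*(-3) = 3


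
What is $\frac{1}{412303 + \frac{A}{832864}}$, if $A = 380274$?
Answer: $\frac{416432}{171696353033} \approx 2.4254 \cdot 10^{-6}$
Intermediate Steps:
$\frac{1}{412303 + \frac{A}{832864}} = \frac{1}{412303 + \frac{380274}{832864}} = \frac{1}{412303 + 380274 \cdot \frac{1}{832864}} = \frac{1}{412303 + \frac{190137}{416432}} = \frac{1}{\frac{171696353033}{416432}} = \frac{416432}{171696353033}$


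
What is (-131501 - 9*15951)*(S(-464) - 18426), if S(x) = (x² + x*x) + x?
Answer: -113242752120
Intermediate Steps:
S(x) = x + 2*x² (S(x) = (x² + x²) + x = 2*x² + x = x + 2*x²)
(-131501 - 9*15951)*(S(-464) - 18426) = (-131501 - 9*15951)*(-464*(1 + 2*(-464)) - 18426) = (-131501 - 143559)*(-464*(1 - 928) - 18426) = -275060*(-464*(-927) - 18426) = -275060*(430128 - 18426) = -275060*411702 = -113242752120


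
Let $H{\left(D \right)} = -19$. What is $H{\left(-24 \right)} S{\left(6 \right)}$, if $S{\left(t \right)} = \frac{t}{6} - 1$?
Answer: $0$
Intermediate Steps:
$S{\left(t \right)} = -1 + \frac{t}{6}$ ($S{\left(t \right)} = t \frac{1}{6} - 1 = \frac{t}{6} - 1 = -1 + \frac{t}{6}$)
$H{\left(-24 \right)} S{\left(6 \right)} = - 19 \left(-1 + \frac{1}{6} \cdot 6\right) = - 19 \left(-1 + 1\right) = \left(-19\right) 0 = 0$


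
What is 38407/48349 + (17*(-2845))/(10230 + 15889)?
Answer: -1335246952/1262827531 ≈ -1.0573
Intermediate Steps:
38407/48349 + (17*(-2845))/(10230 + 15889) = 38407*(1/48349) - 48365/26119 = 38407/48349 - 48365*1/26119 = 38407/48349 - 48365/26119 = -1335246952/1262827531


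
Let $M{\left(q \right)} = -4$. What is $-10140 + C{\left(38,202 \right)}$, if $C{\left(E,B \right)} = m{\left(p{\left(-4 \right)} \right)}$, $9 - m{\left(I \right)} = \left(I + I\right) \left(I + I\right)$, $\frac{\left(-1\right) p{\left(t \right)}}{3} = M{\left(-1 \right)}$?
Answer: $-10707$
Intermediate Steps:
$p{\left(t \right)} = 12$ ($p{\left(t \right)} = \left(-3\right) \left(-4\right) = 12$)
$m{\left(I \right)} = 9 - 4 I^{2}$ ($m{\left(I \right)} = 9 - \left(I + I\right) \left(I + I\right) = 9 - 2 I 2 I = 9 - 4 I^{2}$)
$C{\left(E,B \right)} = -567$ ($C{\left(E,B \right)} = 9 - 4 \cdot 12^{2} = 9 - 576 = -567$)
$-10140 + C{\left(38,202 \right)} = -10140 - 567 = -10707$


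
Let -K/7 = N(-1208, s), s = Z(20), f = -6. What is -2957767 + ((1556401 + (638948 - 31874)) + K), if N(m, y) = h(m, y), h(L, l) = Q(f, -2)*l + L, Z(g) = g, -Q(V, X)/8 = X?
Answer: -788076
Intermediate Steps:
Q(V, X) = -8*X
s = 20
h(L, l) = L + 16*l (h(L, l) = (-8*(-2))*l + L = 16*l + L = L + 16*l)
N(m, y) = m + 16*y
K = 6216 (K = -7*(-1208 + 16*20) = -7*(-1208 + 320) = -7*(-888) = 6216)
-2957767 + ((1556401 + (638948 - 31874)) + K) = -2957767 + ((1556401 + (638948 - 31874)) + 6216) = -2957767 + ((1556401 + 607074) + 6216) = -2957767 + (2163475 + 6216) = -2957767 + 2169691 = -788076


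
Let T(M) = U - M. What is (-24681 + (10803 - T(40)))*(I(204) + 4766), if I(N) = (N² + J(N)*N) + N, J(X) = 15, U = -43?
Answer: -684866570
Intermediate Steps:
I(N) = N² + 16*N (I(N) = (N² + 15*N) + N = N² + 16*N)
T(M) = -43 - M
(-24681 + (10803 - T(40)))*(I(204) + 4766) = (-24681 + (10803 - (-43 - 1*40)))*(204*(16 + 204) + 4766) = (-24681 + (10803 - (-43 - 40)))*(204*220 + 4766) = (-24681 + (10803 - 1*(-83)))*(44880 + 4766) = (-24681 + (10803 + 83))*49646 = (-24681 + 10886)*49646 = -13795*49646 = -684866570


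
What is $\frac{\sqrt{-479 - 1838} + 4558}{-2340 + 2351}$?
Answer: $\frac{4558}{11} + \frac{i \sqrt{2317}}{11} \approx 414.36 + 4.3759 i$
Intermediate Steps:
$\frac{\sqrt{-479 - 1838} + 4558}{-2340 + 2351} = \frac{\sqrt{-2317} + 4558}{11} = \left(i \sqrt{2317} + 4558\right) \frac{1}{11} = \left(4558 + i \sqrt{2317}\right) \frac{1}{11} = \frac{4558}{11} + \frac{i \sqrt{2317}}{11}$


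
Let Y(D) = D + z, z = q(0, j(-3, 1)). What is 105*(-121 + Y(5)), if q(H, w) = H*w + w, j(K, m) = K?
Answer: -12495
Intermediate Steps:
q(H, w) = w + H*w
z = -3 (z = -3*(1 + 0) = -3*1 = -3)
Y(D) = -3 + D (Y(D) = D - 3 = -3 + D)
105*(-121 + Y(5)) = 105*(-121 + (-3 + 5)) = 105*(-121 + 2) = 105*(-119) = -12495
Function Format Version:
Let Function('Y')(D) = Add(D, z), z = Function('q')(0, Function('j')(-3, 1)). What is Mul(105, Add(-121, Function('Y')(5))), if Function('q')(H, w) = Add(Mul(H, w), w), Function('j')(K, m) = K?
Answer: -12495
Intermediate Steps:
Function('q')(H, w) = Add(w, Mul(H, w))
z = -3 (z = Mul(-3, Add(1, 0)) = Mul(-3, 1) = -3)
Function('Y')(D) = Add(-3, D) (Function('Y')(D) = Add(D, -3) = Add(-3, D))
Mul(105, Add(-121, Function('Y')(5))) = Mul(105, Add(-121, Add(-3, 5))) = Mul(105, Add(-121, 2)) = Mul(105, -119) = -12495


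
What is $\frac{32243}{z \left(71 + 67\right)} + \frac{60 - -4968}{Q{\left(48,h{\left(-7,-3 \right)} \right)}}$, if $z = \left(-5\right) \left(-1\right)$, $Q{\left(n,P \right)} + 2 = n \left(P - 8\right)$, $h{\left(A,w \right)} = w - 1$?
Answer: $\frac{7583567}{199410} \approx 38.03$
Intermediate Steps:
$h{\left(A,w \right)} = -1 + w$
$Q{\left(n,P \right)} = -2 + n \left(-8 + P\right)$ ($Q{\left(n,P \right)} = -2 + n \left(P - 8\right) = -2 + n \left(-8 + P\right)$)
$z = 5$
$\frac{32243}{z \left(71 + 67\right)} + \frac{60 - -4968}{Q{\left(48,h{\left(-7,-3 \right)} \right)}} = \frac{32243}{5 \left(71 + 67\right)} + \frac{60 - -4968}{-2 - 384 + \left(-1 - 3\right) 48} = \frac{32243}{5 \cdot 138} + \frac{60 + 4968}{-2 - 384 - 192} = \frac{32243}{690} + \frac{5028}{-2 - 384 - 192} = 32243 \cdot \frac{1}{690} + \frac{5028}{-578} = \frac{32243}{690} + 5028 \left(- \frac{1}{578}\right) = \frac{32243}{690} - \frac{2514}{289} = \frac{7583567}{199410}$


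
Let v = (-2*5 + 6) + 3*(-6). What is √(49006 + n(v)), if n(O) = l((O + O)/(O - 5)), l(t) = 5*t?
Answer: √3970146/9 ≈ 221.39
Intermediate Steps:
v = -22 (v = (-10 + 6) - 18 = -4 - 18 = -22)
n(O) = 10*O/(-5 + O) (n(O) = 5*((O + O)/(O - 5)) = 5*((2*O)/(-5 + O)) = 5*(2*O/(-5 + O)) = 10*O/(-5 + O))
√(49006 + n(v)) = √(49006 + 10*(-22)/(-5 - 22)) = √(49006 + 10*(-22)/(-27)) = √(49006 + 10*(-22)*(-1/27)) = √(49006 + 220/27) = √(1323382/27) = √3970146/9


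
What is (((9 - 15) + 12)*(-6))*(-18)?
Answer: 648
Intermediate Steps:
(((9 - 15) + 12)*(-6))*(-18) = ((-6 + 12)*(-6))*(-18) = (6*(-6))*(-18) = -36*(-18) = 648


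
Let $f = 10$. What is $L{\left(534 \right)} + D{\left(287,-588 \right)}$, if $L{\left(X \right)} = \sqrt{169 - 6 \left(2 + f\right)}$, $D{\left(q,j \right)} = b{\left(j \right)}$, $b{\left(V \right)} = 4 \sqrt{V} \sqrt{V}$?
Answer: $-2352 + \sqrt{97} \approx -2342.2$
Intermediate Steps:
$b{\left(V \right)} = 4 V$
$D{\left(q,j \right)} = 4 j$
$L{\left(X \right)} = \sqrt{97}$ ($L{\left(X \right)} = \sqrt{169 - 6 \left(2 + 10\right)} = \sqrt{169 - 72} = \sqrt{97}$)
$L{\left(534 \right)} + D{\left(287,-588 \right)} = \sqrt{97} + 4 \left(-588\right) = \sqrt{97} - 2352 = -2352 + \sqrt{97}$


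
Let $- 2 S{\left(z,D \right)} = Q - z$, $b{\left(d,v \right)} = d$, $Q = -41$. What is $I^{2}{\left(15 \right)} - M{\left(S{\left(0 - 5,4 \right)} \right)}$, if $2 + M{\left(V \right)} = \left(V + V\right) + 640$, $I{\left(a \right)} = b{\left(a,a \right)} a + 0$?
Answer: $49951$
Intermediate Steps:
$S{\left(z,D \right)} = \frac{41}{2} + \frac{z}{2}$ ($S{\left(z,D \right)} = - \frac{-41 - z}{2} = \frac{41}{2} + \frac{z}{2}$)
$I{\left(a \right)} = a^{2}$ ($I{\left(a \right)} = a a + 0 = a^{2} + 0 = a^{2}$)
$M{\left(V \right)} = 638 + 2 V$ ($M{\left(V \right)} = -2 + \left(\left(V + V\right) + 640\right) = -2 + \left(2 V + 640\right) = -2 + \left(640 + 2 V\right) = 638 + 2 V$)
$I^{2}{\left(15 \right)} - M{\left(S{\left(0 - 5,4 \right)} \right)} = \left(15^{2}\right)^{2} - \left(638 + 2 \left(\frac{41}{2} + \frac{0 - 5}{2}\right)\right) = 225^{2} - \left(638 + 2 \left(\frac{41}{2} + \frac{0 - 5}{2}\right)\right) = 50625 - \left(638 + 2 \left(\frac{41}{2} + \frac{1}{2} \left(-5\right)\right)\right) = 50625 - \left(638 + 2 \left(\frac{41}{2} - \frac{5}{2}\right)\right) = 50625 - \left(638 + 2 \cdot 18\right) = 50625 - \left(638 + 36\right) = 50625 - 674 = 49951$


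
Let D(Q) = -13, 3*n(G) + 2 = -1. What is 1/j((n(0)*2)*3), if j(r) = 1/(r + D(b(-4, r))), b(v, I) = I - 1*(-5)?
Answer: -19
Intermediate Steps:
n(G) = -1 (n(G) = -⅔ + (⅓)*(-1) = -⅔ - ⅓ = -1)
b(v, I) = 5 + I (b(v, I) = I + 5 = 5 + I)
j(r) = 1/(-13 + r) (j(r) = 1/(r - 13) = 1/(-13 + r))
1/j((n(0)*2)*3) = 1/(1/(-13 - 1*2*3)) = 1/(1/(-13 - 2*3)) = 1/(1/(-13 - 6)) = 1/(1/(-19)) = 1/(-1/19) = -19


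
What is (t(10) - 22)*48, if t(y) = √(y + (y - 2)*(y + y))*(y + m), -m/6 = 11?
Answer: -1056 - 2688*√170 ≈ -36103.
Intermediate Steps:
m = -66 (m = -6*11 = -66)
t(y) = √(y + 2*y*(-2 + y))*(-66 + y) (t(y) = √(y + (y - 2)*(y + y))*(y - 66) = √(y + (-2 + y)*(2*y))*(-66 + y) = √(y + 2*y*(-2 + y))*(-66 + y))
(t(10) - 22)*48 = (√(10*(-3 + 2*10))*(-66 + 10) - 22)*48 = (√(10*(-3 + 20))*(-56) - 22)*48 = (√(10*17)*(-56) - 22)*48 = (√170*(-56) - 22)*48 = (-56*√170 - 22)*48 = (-22 - 56*√170)*48 = -1056 - 2688*√170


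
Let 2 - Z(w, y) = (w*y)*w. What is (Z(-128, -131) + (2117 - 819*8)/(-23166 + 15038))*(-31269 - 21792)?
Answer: -925658674914783/8128 ≈ -1.1389e+11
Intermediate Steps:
Z(w, y) = 2 - y*w² (Z(w, y) = 2 - w*y*w = 2 - y*w²)
(Z(-128, -131) + (2117 - 819*8)/(-23166 + 15038))*(-31269 - 21792) = ((2 - 1*(-131)*(-128)²) + (2117 - 819*8)/(-23166 + 15038))*(-31269 - 21792) = ((2 - 1*(-131)*16384) + (2117 - 6552)/(-8128))*(-53061) = ((2 + 2146304) - 4435*(-1/8128))*(-53061) = (2146306 + 4435/8128)*(-53061) = (17445179603/8128)*(-53061) = -925658674914783/8128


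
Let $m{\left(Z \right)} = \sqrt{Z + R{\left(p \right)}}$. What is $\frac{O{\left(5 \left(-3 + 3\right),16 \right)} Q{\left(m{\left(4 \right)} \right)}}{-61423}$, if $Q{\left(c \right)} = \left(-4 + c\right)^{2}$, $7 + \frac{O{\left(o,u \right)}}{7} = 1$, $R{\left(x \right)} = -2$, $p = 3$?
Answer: $\frac{756}{61423} - \frac{336 \sqrt{2}}{61423} \approx 0.004572$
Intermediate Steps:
$O{\left(o,u \right)} = -42$ ($O{\left(o,u \right)} = -49 + 7 \cdot 1 = -49 + 7 = -42$)
$m{\left(Z \right)} = \sqrt{-2 + Z}$ ($m{\left(Z \right)} = \sqrt{Z - 2} = \sqrt{-2 + Z}$)
$\frac{O{\left(5 \left(-3 + 3\right),16 \right)} Q{\left(m{\left(4 \right)} \right)}}{-61423} = \frac{\left(-42\right) \left(-4 + \sqrt{-2 + 4}\right)^{2}}{-61423} = - 42 \left(-4 + \sqrt{2}\right)^{2} \left(- \frac{1}{61423}\right) = \frac{42 \left(-4 + \sqrt{2}\right)^{2}}{61423}$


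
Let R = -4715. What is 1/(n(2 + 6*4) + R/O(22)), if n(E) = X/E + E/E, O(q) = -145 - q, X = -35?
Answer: 4342/121087 ≈ 0.035859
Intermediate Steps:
n(E) = 1 - 35/E (n(E) = -35/E + E/E = -35/E + 1 = 1 - 35/E)
1/(n(2 + 6*4) + R/O(22)) = 1/((-35 + (2 + 6*4))/(2 + 6*4) - 4715/(-145 - 1*22)) = 1/((-35 + (2 + 24))/(2 + 24) - 4715/(-145 - 22)) = 1/((-35 + 26)/26 - 4715/(-167)) = 1/((1/26)*(-9) - 4715*(-1/167)) = 1/(-9/26 + 4715/167) = 1/(121087/4342) = 4342/121087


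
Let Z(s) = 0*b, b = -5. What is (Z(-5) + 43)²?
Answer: 1849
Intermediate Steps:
Z(s) = 0 (Z(s) = 0*(-5) = 0)
(Z(-5) + 43)² = (0 + 43)² = 43² = 1849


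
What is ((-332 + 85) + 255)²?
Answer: 64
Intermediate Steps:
((-332 + 85) + 255)² = (-247 + 255)² = 8² = 64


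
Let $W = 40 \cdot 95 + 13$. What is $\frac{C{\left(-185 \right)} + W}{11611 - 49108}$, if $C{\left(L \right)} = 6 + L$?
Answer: $- \frac{3634}{37497} \approx -0.096914$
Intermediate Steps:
$W = 3813$ ($W = 3800 + 13 = 3813$)
$\frac{C{\left(-185 \right)} + W}{11611 - 49108} = \frac{\left(6 - 185\right) + 3813}{11611 - 49108} = \frac{-179 + 3813}{-37497} = 3634 \left(- \frac{1}{37497}\right) = - \frac{3634}{37497}$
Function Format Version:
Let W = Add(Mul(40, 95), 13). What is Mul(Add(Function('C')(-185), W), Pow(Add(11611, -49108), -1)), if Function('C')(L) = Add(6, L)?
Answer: Rational(-3634, 37497) ≈ -0.096914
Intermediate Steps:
W = 3813 (W = Add(3800, 13) = 3813)
Mul(Add(Function('C')(-185), W), Pow(Add(11611, -49108), -1)) = Mul(Add(Add(6, -185), 3813), Pow(Add(11611, -49108), -1)) = Mul(Add(-179, 3813), Pow(-37497, -1)) = Mul(3634, Rational(-1, 37497)) = Rational(-3634, 37497)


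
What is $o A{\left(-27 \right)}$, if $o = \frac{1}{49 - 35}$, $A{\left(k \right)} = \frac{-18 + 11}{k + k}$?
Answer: $\frac{1}{108} \approx 0.0092593$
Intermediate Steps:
$A{\left(k \right)} = - \frac{7}{2 k}$
$o = \frac{1}{14} \approx 0.071429$
$o A{\left(-27 \right)} = \frac{\left(- \frac{7}{2}\right) \frac{1}{-27}}{14} = \frac{\left(- \frac{7}{2}\right) \left(- \frac{1}{27}\right)}{14} = \frac{1}{14} \cdot \frac{7}{54} = \frac{1}{108}$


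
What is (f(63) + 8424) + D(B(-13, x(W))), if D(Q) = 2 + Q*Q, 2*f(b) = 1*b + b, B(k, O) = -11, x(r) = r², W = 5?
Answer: 8610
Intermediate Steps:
f(b) = b (f(b) = (1*b + b)/2 = (b + b)/2 = (2*b)/2 = b)
D(Q) = 2 + Q²
(f(63) + 8424) + D(B(-13, x(W))) = (63 + 8424) + (2 + (-11)²) = 8487 + (2 + 121) = 8487 + 123 = 8610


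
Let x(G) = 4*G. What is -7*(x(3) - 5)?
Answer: -49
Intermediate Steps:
-7*(x(3) - 5) = -7*(4*3 - 5) = -7*(12 - 5) = -7*7 = -49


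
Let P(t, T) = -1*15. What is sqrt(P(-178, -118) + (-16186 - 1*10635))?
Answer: 2*I*sqrt(6709) ≈ 163.82*I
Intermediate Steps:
P(t, T) = -15
sqrt(P(-178, -118) + (-16186 - 1*10635)) = sqrt(-15 + (-16186 - 1*10635)) = sqrt(-15 + (-16186 - 10635)) = sqrt(-15 - 26821) = sqrt(-26836) = 2*I*sqrt(6709)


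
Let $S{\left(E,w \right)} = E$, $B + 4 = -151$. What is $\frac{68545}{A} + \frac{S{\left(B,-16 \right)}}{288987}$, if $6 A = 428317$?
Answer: $\frac{118785294355}{123778044879} \approx 0.95966$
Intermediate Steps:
$B = -155$ ($B = -4 - 151 = -155$)
$A = \frac{428317}{6}$ ($A = \frac{1}{6} \cdot 428317 = \frac{428317}{6} \approx 71386.0$)
$\frac{68545}{A} + \frac{S{\left(B,-16 \right)}}{288987} = \frac{68545}{\frac{428317}{6}} - \frac{155}{288987} = 68545 \cdot \frac{6}{428317} - \frac{155}{288987} = \frac{411270}{428317} - \frac{155}{288987} = \frac{118785294355}{123778044879}$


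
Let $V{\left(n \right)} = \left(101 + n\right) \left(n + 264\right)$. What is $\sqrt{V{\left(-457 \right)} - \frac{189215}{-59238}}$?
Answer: $\frac{\sqrt{26790804898458}}{19746} \approx 262.13$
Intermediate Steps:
$V{\left(n \right)} = \left(101 + n\right) \left(264 + n\right)$
$\sqrt{V{\left(-457 \right)} - \frac{189215}{-59238}} = \sqrt{\left(26664 + \left(-457\right)^{2} + 365 \left(-457\right)\right) - \frac{189215}{-59238}} = \sqrt{\left(26664 + 208849 - 166805\right) - - \frac{189215}{59238}} = \sqrt{68708 + \frac{189215}{59238}} = \sqrt{\frac{4070313719}{59238}} = \frac{\sqrt{26790804898458}}{19746}$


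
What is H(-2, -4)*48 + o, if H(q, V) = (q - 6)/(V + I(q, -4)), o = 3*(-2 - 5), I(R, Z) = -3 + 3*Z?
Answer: -15/19 ≈ -0.78947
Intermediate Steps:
o = -21 (o = 3*(-7) = -21)
H(q, V) = (-6 + q)/(-15 + V) (H(q, V) = (q - 6)/(V + (-3 + 3*(-4))) = (-6 + q)/(V + (-3 - 12)) = (-6 + q)/(V - 15) = (-6 + q)/(-15 + V))
H(-2, -4)*48 + o = ((-6 - 2)/(-15 - 4))*48 - 21 = (-8/(-19))*48 - 21 = -1/19*(-8)*48 - 21 = (8/19)*48 - 21 = 384/19 - 21 = -15/19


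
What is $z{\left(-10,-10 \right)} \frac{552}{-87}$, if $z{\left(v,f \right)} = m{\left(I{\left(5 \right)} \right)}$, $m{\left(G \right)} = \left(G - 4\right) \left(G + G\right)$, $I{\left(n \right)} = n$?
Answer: $- \frac{1840}{29} \approx -63.448$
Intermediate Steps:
$m{\left(G \right)} = 2 G \left(-4 + G\right)$ ($m{\left(G \right)} = \left(-4 + G\right) 2 G = 2 G \left(-4 + G\right)$)
$z{\left(v,f \right)} = 10$ ($z{\left(v,f \right)} = 2 \cdot 5 \left(-4 + 5\right) = 2 \cdot 5 \cdot 1 = 10$)
$z{\left(-10,-10 \right)} \frac{552}{-87} = 10 \frac{552}{-87} = 10 \cdot 552 \left(- \frac{1}{87}\right) = 10 \left(- \frac{184}{29}\right) = - \frac{1840}{29}$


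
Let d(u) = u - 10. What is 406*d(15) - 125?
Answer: 1905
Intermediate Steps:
d(u) = -10 + u
406*d(15) - 125 = 406*(-10 + 15) - 125 = 406*5 - 125 = 2030 - 125 = 1905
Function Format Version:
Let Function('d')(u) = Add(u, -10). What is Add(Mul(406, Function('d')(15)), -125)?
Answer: 1905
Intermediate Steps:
Function('d')(u) = Add(-10, u)
Add(Mul(406, Function('d')(15)), -125) = Add(Mul(406, Add(-10, 15)), -125) = Add(Mul(406, 5), -125) = Add(2030, -125) = 1905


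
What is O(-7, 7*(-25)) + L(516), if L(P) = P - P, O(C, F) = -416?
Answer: -416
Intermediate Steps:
L(P) = 0
O(-7, 7*(-25)) + L(516) = -416 + 0 = -416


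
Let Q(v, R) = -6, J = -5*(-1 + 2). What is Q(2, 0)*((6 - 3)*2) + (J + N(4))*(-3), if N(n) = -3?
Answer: -12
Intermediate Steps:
J = -5 (J = -5*1 = -5)
Q(2, 0)*((6 - 3)*2) + (J + N(4))*(-3) = -6*(6 - 3)*2 + (-5 - 3)*(-3) = -18*2 - 8*(-3) = -6*6 + 24 = -36 + 24 = -12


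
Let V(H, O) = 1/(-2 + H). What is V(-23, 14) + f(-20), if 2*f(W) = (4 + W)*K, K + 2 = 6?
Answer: -801/25 ≈ -32.040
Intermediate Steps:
K = 4 (K = -2 + 6 = 4)
f(W) = 8 + 2*W (f(W) = ((4 + W)*4)/2 = (16 + 4*W)/2 = 8 + 2*W)
V(-23, 14) + f(-20) = 1/(-2 - 23) + (8 + 2*(-20)) = 1/(-25) + (8 - 40) = -1/25 - 32 = -801/25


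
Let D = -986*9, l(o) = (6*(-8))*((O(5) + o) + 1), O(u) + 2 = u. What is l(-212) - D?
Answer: 18858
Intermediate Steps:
O(u) = -2 + u
l(o) = -192 - 48*o (l(o) = (6*(-8))*(((-2 + 5) + o) + 1) = -48*((3 + o) + 1) = -48*(4 + o) = -192 - 48*o)
D = -8874
l(-212) - D = (-192 - 48*(-212)) - 1*(-8874) = (-192 + 10176) + 8874 = 9984 + 8874 = 18858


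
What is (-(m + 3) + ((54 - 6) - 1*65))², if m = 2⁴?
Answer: 1296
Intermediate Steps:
m = 16
(-(m + 3) + ((54 - 6) - 1*65))² = (-(16 + 3) + ((54 - 6) - 1*65))² = (-1*19 + (48 - 65))² = (-19 - 17)² = (-36)² = 1296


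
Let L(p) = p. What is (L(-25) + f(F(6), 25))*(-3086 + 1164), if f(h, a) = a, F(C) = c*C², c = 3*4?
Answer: 0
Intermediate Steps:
c = 12
F(C) = 12*C²
(L(-25) + f(F(6), 25))*(-3086 + 1164) = (-25 + 25)*(-3086 + 1164) = 0*(-1922) = 0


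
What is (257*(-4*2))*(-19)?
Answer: 39064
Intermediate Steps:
(257*(-4*2))*(-19) = (257*(-8))*(-19) = -2056*(-19) = 39064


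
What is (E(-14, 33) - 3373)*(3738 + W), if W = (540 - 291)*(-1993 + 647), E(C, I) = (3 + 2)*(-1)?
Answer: 1119523248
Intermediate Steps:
E(C, I) = -5 (E(C, I) = 5*(-1) = -5)
W = -335154 (W = 249*(-1346) = -335154)
(E(-14, 33) - 3373)*(3738 + W) = (-5 - 3373)*(3738 - 335154) = -3378*(-331416) = 1119523248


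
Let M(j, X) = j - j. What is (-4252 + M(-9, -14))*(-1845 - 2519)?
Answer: 18555728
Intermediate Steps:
M(j, X) = 0
(-4252 + M(-9, -14))*(-1845 - 2519) = (-4252 + 0)*(-1845 - 2519) = -4252*(-4364) = 18555728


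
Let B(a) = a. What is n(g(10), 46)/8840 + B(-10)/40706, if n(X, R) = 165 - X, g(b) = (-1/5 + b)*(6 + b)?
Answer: 613473/899602600 ≈ 0.00068194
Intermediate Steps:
g(b) = (6 + b)*(-⅕ + b) (g(b) = (-1*⅕ + b)*(6 + b) = (-⅕ + b)*(6 + b) = (6 + b)*(-⅕ + b))
n(g(10), 46)/8840 + B(-10)/40706 = (165 - (-6/5 + 10² + (29/5)*10))/8840 - 10/40706 = (165 - (-6/5 + 100 + 58))*(1/8840) - 10*1/40706 = (165 - 1*784/5)*(1/8840) - 5/20353 = (165 - 784/5)*(1/8840) - 5/20353 = (41/5)*(1/8840) - 5/20353 = 41/44200 - 5/20353 = 613473/899602600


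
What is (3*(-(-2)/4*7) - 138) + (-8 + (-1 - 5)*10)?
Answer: -391/2 ≈ -195.50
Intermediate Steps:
(3*(-(-2)/4*7) - 138) + (-8 + (-1 - 5)*10) = (3*(-(-2)/4*7) - 138) + (-8 - 6*10) = (3*(-1*(-½)*7) - 138) + (-8 - 60) = (3*((½)*7) - 138) - 68 = (3*(7/2) - 138) - 68 = (21/2 - 138) - 68 = -255/2 - 68 = -391/2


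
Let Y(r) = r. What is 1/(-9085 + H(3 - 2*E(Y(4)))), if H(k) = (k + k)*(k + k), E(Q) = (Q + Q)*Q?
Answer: 1/5799 ≈ 0.00017244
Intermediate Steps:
E(Q) = 2*Q² (E(Q) = (2*Q)*Q = 2*Q²)
H(k) = 4*k² (H(k) = (2*k)*(2*k) = 4*k²)
1/(-9085 + H(3 - 2*E(Y(4)))) = 1/(-9085 + 4*(3 - 4*4²)²) = 1/(-9085 + 4*(3 - 4*16)²) = 1/(-9085 + 4*(3 - 2*32)²) = 1/(-9085 + 4*(3 - 64)²) = 1/(-9085 + 4*(-61)²) = 1/(-9085 + 4*3721) = 1/(-9085 + 14884) = 1/5799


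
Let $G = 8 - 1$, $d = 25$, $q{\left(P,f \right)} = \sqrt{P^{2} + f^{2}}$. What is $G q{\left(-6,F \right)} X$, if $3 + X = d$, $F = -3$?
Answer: $462 \sqrt{5} \approx 1033.1$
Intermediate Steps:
$X = 22$ ($X = -3 + 25 = 22$)
$G = 7$
$G q{\left(-6,F \right)} X = 7 \sqrt{\left(-6\right)^{2} + \left(-3\right)^{2}} \cdot 22 = 7 \sqrt{36 + 9} \cdot 22 = 7 \sqrt{45} \cdot 22 = 7 \cdot 3 \sqrt{5} \cdot 22 = 21 \sqrt{5} \cdot 22 = 462 \sqrt{5}$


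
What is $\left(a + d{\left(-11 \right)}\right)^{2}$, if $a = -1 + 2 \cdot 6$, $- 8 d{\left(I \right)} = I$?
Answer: $\frac{9801}{64} \approx 153.14$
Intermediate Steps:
$d{\left(I \right)} = - \frac{I}{8}$
$a = 11$ ($a = -1 + 12 = 11$)
$\left(a + d{\left(-11 \right)}\right)^{2} = \left(11 - - \frac{11}{8}\right)^{2} = \left(11 + \frac{11}{8}\right)^{2} = \left(\frac{99}{8}\right)^{2} = \frac{9801}{64}$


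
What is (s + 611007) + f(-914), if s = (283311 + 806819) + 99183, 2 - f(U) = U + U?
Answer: 1802150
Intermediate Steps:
f(U) = 2 - 2*U (f(U) = 2 - (U + U) = 2 - 2*U)
s = 1189313 (s = 1090130 + 99183 = 1189313)
(s + 611007) + f(-914) = (1189313 + 611007) + (2 - 2*(-914)) = 1800320 + (2 + 1828) = 1800320 + 1830 = 1802150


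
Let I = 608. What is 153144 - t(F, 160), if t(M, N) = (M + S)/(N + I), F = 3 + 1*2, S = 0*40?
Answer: 117614587/768 ≈ 1.5314e+5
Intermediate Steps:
S = 0
F = 5 (F = 3 + 2 = 5)
t(M, N) = M/(608 + N) (t(M, N) = (M + 0)/(N + 608) = M/(608 + N))
153144 - t(F, 160) = 153144 - 5/(608 + 160) = 153144 - 5/768 = 117614587/768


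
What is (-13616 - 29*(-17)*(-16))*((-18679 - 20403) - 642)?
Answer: 854224896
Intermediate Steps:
(-13616 - 29*(-17)*(-16))*((-18679 - 20403) - 642) = (-13616 + 493*(-16))*(-39082 - 642) = (-13616 - 7888)*(-39724) = -21504*(-39724) = 854224896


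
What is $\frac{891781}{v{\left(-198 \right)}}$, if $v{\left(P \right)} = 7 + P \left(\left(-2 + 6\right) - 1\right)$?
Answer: $- \frac{891781}{587} \approx -1519.2$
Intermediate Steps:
$v{\left(P \right)} = 7 + 3 P$ ($v{\left(P \right)} = 7 + P \left(4 - 1\right) = 7 + P 3 = 7 + 3 P$)
$\frac{891781}{v{\left(-198 \right)}} = \frac{891781}{7 + 3 \left(-198\right)} = \frac{891781}{7 - 594} = \frac{891781}{-587} = 891781 \left(- \frac{1}{587}\right) = - \frac{891781}{587}$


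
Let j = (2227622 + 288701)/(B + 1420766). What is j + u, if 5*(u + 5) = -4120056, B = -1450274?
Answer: -121587931763/147540 ≈ -8.2410e+5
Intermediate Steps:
u = -4120081/5 (u = -5 + (⅕)*(-4120056) = -5 - 4120056/5 = -4120081/5 ≈ -8.2402e+5)
j = -2516323/29508 (j = (2227622 + 288701)/(-1450274 + 1420766) = 2516323/(-29508) = 2516323*(-1/29508) = -2516323/29508 ≈ -85.276)
j + u = -2516323/29508 - 4120081/5 = -121587931763/147540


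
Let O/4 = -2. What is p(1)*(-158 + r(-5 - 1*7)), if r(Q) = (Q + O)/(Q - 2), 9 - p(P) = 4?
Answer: -5480/7 ≈ -782.86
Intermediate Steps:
O = -8 (O = 4*(-2) = -8)
p(P) = 5 (p(P) = 9 - 1*4 = 9 - 4 = 5)
r(Q) = (-8 + Q)/(-2 + Q) (r(Q) = (Q - 8)/(Q - 2) = (-8 + Q)/(-2 + Q))
p(1)*(-158 + r(-5 - 1*7)) = 5*(-158 + (-8 + (-5 - 1*7))/(-2 + (-5 - 1*7))) = 5*(-158 + (-8 + (-5 - 7))/(-2 + (-5 - 7))) = 5*(-158 + (-8 - 12)/(-2 - 12)) = 5*(-158 - 20/(-14)) = 5*(-158 - 1/14*(-20)) = 5*(-158 + 10/7) = 5*(-1096/7) = -5480/7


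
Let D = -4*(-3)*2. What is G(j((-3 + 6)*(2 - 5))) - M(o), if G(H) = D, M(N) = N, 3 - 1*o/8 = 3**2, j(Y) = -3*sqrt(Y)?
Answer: 72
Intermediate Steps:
o = -48 (o = 24 - 8*3**2 = 24 - 8*9 = 24 - 72 = -48)
D = 24 (D = 12*2 = 24)
G(H) = 24
G(j((-3 + 6)*(2 - 5))) - M(o) = 24 - 1*(-48) = 24 + 48 = 72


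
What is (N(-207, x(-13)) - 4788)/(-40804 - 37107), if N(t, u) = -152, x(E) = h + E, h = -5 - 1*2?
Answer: 4940/77911 ≈ 0.063406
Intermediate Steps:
h = -7 (h = -5 - 2 = -7)
x(E) = -7 + E
(N(-207, x(-13)) - 4788)/(-40804 - 37107) = (-152 - 4788)/(-40804 - 37107) = -4940/(-77911) = -4940*(-1/77911) = 4940/77911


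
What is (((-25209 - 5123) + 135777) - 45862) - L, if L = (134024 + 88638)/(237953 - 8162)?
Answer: 13691414491/229791 ≈ 59582.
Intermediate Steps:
L = 222662/229791 ≈ 0.96898
(((-25209 - 5123) + 135777) - 45862) - L = (((-25209 - 5123) + 135777) - 45862) - 1*222662/229791 = ((-30332 + 135777) - 45862) - 222662/229791 = (105445 - 45862) - 222662/229791 = 59583 - 222662/229791 = 13691414491/229791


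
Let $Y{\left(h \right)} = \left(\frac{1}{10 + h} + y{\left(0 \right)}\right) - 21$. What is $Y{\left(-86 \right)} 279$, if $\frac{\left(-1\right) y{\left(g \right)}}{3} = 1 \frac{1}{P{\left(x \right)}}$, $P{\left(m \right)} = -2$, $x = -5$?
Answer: $- \frac{413757}{76} \approx -5444.2$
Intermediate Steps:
$y{\left(g \right)} = \frac{3}{2}$ ($y{\left(g \right)} = - 3 \cdot 1 \frac{1}{-2} = - 3 \cdot 1 \left(- \frac{1}{2}\right) = \left(-3\right) \left(- \frac{1}{2}\right) = \frac{3}{2}$)
$Y{\left(h \right)} = - \frac{39}{2} + \frac{1}{10 + h}$ ($Y{\left(h \right)} = \left(\frac{1}{10 + h} + \frac{3}{2}\right) - 21 = \left(\frac{3}{2} + \frac{1}{10 + h}\right) - 21 = - \frac{39}{2} + \frac{1}{10 + h}$)
$Y{\left(-86 \right)} 279 = \frac{-388 - -3354}{2 \left(10 - 86\right)} 279 = \frac{-388 + 3354}{2 \left(-76\right)} 279 = \frac{1}{2} \left(- \frac{1}{76}\right) 2966 \cdot 279 = \left(- \frac{1483}{76}\right) 279 = - \frac{413757}{76}$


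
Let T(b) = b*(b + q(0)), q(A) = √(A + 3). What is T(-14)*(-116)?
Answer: -22736 + 1624*√3 ≈ -19923.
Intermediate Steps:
q(A) = √(3 + A)
T(b) = b*(b + √3) (T(b) = b*(b + √(3 + 0)) = b*(b + √3))
T(-14)*(-116) = -14*(-14 + √3)*(-116) = (196 - 14*√3)*(-116) = -22736 + 1624*√3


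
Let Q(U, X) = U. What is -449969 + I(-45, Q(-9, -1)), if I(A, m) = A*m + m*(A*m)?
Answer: -453209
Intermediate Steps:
I(A, m) = A*m + A*m²
-449969 + I(-45, Q(-9, -1)) = -449969 - 45*(-9)*(1 - 9) = -449969 - 45*(-9)*(-8) = -449969 - 3240 = -453209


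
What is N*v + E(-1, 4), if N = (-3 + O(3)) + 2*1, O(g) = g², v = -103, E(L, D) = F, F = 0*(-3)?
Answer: -824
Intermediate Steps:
F = 0
E(L, D) = 0
N = 8 (N = (-3 + 3²) + 2*1 = (-3 + 9) + 2 = 6 + 2 = 8)
N*v + E(-1, 4) = 8*(-103) + 0 = -824 + 0 = -824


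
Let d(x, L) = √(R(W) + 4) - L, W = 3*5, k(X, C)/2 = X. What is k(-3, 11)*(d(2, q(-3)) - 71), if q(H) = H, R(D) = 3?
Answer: 408 - 6*√7 ≈ 392.13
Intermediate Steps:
k(X, C) = 2*X
W = 15
d(x, L) = √7 - L (d(x, L) = √(3 + 4) - L = √7 - L)
k(-3, 11)*(d(2, q(-3)) - 71) = (2*(-3))*((√7 - 1*(-3)) - 71) = -6*((√7 + 3) - 71) = -6*((3 + √7) - 71) = -6*(-68 + √7) = 408 - 6*√7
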